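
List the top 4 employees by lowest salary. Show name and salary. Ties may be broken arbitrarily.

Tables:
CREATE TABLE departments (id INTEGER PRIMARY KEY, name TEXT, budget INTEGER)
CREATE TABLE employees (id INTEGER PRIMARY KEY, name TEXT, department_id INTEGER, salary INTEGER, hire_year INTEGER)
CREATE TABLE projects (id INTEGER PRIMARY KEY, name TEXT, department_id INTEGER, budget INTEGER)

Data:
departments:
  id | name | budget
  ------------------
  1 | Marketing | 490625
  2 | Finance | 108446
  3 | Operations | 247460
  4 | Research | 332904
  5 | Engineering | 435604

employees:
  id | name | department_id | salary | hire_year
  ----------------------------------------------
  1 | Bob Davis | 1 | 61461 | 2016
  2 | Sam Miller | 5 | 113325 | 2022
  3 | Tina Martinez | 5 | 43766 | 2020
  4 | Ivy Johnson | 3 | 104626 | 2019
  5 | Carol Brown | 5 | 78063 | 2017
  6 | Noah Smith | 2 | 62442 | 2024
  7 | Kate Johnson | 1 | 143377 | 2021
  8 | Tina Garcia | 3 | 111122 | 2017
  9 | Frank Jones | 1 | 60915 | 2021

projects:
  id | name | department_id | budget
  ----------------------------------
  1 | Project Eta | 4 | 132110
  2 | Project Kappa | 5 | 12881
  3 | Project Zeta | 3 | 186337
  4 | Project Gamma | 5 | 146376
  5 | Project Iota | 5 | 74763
SELECT name, salary FROM employees ORDER BY salary ASC LIMIT 4

Execution result:
name | salary
Tina Martinez | 43766
Frank Jones | 60915
Bob Davis | 61461
Noah Smith | 62442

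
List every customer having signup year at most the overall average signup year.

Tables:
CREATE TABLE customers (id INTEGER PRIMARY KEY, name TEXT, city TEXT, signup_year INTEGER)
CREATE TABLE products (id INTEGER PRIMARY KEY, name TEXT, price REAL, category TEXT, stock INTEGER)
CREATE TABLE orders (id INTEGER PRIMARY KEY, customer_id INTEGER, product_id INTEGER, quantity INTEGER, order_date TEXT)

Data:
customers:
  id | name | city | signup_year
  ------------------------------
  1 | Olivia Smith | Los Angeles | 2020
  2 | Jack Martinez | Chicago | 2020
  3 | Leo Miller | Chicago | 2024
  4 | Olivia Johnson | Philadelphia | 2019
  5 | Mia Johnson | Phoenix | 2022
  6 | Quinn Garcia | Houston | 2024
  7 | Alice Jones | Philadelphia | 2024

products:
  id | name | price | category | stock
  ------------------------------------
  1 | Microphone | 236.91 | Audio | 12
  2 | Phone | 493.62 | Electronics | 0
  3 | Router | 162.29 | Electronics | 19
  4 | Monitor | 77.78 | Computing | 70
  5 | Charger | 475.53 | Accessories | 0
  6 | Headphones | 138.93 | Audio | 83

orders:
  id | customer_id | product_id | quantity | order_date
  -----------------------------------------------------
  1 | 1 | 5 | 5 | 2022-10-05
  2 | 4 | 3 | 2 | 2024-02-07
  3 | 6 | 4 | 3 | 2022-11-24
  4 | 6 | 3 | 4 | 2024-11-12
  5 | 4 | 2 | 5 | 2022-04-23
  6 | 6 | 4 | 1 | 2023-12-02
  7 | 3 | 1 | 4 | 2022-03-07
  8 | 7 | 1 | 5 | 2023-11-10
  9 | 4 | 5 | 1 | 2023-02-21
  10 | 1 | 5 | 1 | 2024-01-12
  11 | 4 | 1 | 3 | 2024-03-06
SELECT name, signup_year FROM customers WHERE signup_year <= (SELECT AVG(signup_year) FROM customers)

Execution result:
name | signup_year
Olivia Smith | 2020
Jack Martinez | 2020
Olivia Johnson | 2019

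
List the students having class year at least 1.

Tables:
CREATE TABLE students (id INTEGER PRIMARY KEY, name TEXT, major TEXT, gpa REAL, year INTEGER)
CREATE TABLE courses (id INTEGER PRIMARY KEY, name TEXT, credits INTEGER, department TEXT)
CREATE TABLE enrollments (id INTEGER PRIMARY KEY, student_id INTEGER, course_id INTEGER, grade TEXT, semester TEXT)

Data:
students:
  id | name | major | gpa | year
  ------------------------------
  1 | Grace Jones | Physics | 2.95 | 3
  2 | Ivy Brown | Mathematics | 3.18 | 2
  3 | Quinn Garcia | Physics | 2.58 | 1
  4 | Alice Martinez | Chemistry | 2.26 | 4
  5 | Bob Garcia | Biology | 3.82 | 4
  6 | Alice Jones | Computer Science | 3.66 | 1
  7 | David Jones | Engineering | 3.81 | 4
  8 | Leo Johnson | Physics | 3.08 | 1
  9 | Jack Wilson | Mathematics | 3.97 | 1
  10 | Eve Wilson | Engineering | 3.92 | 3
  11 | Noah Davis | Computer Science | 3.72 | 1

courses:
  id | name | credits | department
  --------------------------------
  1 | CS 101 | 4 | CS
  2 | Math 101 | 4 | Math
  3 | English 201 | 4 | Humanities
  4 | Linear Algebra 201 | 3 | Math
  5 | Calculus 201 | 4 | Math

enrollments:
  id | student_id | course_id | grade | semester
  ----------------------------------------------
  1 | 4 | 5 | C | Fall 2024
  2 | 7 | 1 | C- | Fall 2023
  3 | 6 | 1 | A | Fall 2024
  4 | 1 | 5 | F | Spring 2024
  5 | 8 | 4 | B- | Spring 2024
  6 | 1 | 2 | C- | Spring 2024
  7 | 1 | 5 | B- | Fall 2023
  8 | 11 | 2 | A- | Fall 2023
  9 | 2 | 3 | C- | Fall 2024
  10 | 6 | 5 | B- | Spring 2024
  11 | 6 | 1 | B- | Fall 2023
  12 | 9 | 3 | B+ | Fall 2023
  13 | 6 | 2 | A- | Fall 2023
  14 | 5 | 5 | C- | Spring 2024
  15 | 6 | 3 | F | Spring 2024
SELECT name, year FROM students WHERE year >= 1

Execution result:
name | year
Grace Jones | 3
Ivy Brown | 2
Quinn Garcia | 1
Alice Martinez | 4
Bob Garcia | 4
Alice Jones | 1
David Jones | 4
Leo Johnson | 1
Jack Wilson | 1
Eve Wilson | 3
Noah Davis | 1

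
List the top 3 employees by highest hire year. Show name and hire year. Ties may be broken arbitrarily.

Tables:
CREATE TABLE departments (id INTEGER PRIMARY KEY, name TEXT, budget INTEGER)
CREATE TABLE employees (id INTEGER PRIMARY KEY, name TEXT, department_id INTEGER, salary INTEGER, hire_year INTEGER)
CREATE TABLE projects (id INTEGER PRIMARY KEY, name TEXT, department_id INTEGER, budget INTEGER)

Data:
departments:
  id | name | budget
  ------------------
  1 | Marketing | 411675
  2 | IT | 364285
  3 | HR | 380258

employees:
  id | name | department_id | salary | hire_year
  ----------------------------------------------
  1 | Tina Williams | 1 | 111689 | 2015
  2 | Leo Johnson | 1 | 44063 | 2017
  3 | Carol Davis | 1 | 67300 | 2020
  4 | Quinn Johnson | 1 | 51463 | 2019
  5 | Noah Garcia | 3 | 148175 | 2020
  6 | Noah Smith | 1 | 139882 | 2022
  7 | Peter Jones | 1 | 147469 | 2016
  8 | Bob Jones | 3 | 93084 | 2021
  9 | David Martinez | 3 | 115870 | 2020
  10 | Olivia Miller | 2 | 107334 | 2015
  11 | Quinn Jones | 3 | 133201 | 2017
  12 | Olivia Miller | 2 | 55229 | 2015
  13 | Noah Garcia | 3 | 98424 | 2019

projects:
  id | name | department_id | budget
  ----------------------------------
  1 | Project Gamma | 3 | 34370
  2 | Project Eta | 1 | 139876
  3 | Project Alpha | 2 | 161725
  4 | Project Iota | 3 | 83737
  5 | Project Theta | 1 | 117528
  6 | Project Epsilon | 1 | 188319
SELECT name, hire_year FROM employees ORDER BY hire_year DESC LIMIT 3

Execution result:
name | hire_year
Noah Smith | 2022
Bob Jones | 2021
Carol Davis | 2020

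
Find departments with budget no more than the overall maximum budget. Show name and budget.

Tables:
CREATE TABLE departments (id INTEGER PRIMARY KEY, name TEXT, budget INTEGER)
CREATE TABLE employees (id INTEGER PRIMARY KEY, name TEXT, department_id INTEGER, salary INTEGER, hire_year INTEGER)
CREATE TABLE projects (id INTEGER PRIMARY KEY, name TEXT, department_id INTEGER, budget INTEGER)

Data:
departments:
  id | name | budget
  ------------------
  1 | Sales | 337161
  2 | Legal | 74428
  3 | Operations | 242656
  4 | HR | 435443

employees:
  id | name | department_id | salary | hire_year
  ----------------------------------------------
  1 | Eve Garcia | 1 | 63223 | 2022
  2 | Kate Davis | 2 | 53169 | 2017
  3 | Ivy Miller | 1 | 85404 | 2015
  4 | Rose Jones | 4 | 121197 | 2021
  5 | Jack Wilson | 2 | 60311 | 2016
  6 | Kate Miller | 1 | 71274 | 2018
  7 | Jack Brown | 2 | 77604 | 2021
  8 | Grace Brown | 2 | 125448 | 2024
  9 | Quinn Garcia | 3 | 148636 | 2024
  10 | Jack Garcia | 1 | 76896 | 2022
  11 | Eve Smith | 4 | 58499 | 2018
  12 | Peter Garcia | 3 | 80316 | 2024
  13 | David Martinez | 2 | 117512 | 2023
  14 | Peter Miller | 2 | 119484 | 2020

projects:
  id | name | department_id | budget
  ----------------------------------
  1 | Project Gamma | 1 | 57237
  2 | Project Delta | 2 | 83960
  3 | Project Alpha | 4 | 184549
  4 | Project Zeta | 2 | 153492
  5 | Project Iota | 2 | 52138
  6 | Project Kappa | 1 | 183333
SELECT name, budget FROM departments WHERE budget <= (SELECT MAX(budget) FROM departments)

Execution result:
name | budget
Sales | 337161
Legal | 74428
Operations | 242656
HR | 435443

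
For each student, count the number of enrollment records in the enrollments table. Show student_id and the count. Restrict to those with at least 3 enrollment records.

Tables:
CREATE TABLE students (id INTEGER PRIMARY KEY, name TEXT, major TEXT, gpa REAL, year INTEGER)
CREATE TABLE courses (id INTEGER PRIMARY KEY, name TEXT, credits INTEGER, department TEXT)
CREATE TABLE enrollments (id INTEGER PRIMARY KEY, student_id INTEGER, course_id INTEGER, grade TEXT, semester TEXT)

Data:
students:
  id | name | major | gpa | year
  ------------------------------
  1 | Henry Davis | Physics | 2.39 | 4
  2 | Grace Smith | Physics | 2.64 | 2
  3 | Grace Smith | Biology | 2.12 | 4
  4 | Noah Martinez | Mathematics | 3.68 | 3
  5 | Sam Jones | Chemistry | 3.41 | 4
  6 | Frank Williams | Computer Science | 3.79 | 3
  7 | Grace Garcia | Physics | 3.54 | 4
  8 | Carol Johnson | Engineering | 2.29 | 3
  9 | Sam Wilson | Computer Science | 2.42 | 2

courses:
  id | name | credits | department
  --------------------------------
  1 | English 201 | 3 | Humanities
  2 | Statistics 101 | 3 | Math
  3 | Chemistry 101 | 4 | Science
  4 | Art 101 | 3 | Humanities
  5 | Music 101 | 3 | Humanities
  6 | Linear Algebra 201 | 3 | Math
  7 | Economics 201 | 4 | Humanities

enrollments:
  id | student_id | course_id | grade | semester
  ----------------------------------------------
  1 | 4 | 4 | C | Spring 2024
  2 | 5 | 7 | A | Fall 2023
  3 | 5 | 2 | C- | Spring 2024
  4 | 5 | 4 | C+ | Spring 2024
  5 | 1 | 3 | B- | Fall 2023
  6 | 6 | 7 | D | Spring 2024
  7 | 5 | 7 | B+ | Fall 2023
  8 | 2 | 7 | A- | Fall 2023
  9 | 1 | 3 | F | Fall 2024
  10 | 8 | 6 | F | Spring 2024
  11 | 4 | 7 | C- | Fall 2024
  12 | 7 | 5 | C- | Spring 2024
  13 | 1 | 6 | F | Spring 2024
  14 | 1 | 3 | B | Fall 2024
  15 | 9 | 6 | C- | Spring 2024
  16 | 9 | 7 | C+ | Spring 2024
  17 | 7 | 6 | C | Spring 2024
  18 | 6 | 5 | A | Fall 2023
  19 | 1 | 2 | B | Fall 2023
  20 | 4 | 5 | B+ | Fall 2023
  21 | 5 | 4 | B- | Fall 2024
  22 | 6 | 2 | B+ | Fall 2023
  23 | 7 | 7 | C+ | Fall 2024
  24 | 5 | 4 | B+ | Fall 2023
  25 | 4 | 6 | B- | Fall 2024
SELECT student_id, COUNT(*) AS enrollment_count FROM enrollments GROUP BY student_id HAVING COUNT(*) >= 3

Execution result:
student_id | enrollment_count
1 | 5
4 | 4
5 | 6
6 | 3
7 | 3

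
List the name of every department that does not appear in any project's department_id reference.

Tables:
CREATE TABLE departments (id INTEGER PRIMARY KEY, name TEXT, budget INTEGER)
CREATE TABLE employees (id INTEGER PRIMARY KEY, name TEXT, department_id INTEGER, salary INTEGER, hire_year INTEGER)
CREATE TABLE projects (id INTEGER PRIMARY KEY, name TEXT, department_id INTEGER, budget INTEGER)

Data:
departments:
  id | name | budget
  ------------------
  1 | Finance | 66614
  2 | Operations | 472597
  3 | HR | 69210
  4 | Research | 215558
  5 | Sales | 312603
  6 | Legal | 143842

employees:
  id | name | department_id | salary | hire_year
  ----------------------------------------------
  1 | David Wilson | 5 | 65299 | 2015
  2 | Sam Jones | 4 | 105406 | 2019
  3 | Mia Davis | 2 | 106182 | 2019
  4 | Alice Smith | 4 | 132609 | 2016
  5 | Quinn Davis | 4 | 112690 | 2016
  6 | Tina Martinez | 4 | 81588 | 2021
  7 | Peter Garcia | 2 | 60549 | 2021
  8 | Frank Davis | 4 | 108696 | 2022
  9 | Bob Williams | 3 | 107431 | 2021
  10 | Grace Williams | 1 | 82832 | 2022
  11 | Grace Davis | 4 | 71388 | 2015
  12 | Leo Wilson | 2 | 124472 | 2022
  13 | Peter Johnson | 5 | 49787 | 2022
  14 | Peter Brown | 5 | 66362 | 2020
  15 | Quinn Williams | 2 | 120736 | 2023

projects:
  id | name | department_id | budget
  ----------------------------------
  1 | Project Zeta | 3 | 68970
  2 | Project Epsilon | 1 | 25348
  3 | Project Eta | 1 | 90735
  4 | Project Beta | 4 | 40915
SELECT p.name FROM departments p LEFT JOIN projects c ON c.department_id = p.id WHERE c.id IS NULL

Execution result:
name
Operations
Sales
Legal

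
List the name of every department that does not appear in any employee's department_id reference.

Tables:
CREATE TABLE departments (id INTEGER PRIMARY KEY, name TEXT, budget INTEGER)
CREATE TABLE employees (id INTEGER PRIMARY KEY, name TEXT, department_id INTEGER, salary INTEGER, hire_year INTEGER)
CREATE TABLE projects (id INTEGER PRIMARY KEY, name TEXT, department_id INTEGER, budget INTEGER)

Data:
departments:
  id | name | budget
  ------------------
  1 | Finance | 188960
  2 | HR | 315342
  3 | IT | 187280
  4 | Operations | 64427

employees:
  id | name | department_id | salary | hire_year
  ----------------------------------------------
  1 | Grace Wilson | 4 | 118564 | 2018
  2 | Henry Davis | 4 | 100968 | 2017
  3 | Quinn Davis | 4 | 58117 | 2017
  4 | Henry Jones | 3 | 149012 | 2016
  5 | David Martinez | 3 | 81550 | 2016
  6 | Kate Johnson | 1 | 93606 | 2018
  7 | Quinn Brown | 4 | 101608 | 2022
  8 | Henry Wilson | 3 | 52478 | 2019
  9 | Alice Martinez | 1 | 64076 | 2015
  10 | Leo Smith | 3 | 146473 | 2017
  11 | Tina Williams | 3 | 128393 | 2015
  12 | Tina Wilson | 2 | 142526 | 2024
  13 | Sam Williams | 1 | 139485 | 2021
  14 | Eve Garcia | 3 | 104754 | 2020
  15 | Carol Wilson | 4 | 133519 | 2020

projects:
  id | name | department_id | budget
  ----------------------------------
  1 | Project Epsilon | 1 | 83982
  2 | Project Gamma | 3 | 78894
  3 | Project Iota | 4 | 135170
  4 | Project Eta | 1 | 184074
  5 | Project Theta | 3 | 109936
SELECT p.name FROM departments p LEFT JOIN employees c ON c.department_id = p.id WHERE c.id IS NULL

Execution result:
(no rows)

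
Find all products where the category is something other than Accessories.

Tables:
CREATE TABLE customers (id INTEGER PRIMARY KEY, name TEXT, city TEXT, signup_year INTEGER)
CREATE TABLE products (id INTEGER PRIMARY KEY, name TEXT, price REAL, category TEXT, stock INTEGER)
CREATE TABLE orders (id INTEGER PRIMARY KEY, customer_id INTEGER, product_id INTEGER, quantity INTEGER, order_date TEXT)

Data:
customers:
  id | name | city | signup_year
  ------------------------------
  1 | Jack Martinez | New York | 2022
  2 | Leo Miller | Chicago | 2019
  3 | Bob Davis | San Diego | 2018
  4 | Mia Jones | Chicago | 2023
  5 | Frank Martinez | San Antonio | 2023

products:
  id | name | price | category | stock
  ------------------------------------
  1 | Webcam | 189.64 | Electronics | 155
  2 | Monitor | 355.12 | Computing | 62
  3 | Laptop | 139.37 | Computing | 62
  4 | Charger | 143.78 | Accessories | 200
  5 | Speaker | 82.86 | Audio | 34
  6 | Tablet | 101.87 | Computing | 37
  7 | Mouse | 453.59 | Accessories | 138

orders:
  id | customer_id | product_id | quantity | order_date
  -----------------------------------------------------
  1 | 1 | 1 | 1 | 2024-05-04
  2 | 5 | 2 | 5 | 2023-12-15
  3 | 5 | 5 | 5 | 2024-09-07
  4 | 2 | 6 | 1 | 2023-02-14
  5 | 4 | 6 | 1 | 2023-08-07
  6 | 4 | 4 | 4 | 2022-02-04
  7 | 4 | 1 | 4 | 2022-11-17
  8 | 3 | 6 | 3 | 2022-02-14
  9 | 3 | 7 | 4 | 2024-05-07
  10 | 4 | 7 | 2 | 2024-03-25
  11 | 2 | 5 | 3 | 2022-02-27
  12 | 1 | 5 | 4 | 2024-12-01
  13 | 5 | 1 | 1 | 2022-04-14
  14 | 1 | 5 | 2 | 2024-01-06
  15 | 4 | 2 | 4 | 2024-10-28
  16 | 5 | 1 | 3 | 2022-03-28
SELECT name, category FROM products WHERE category <> 'Accessories'

Execution result:
name | category
Webcam | Electronics
Monitor | Computing
Laptop | Computing
Speaker | Audio
Tablet | Computing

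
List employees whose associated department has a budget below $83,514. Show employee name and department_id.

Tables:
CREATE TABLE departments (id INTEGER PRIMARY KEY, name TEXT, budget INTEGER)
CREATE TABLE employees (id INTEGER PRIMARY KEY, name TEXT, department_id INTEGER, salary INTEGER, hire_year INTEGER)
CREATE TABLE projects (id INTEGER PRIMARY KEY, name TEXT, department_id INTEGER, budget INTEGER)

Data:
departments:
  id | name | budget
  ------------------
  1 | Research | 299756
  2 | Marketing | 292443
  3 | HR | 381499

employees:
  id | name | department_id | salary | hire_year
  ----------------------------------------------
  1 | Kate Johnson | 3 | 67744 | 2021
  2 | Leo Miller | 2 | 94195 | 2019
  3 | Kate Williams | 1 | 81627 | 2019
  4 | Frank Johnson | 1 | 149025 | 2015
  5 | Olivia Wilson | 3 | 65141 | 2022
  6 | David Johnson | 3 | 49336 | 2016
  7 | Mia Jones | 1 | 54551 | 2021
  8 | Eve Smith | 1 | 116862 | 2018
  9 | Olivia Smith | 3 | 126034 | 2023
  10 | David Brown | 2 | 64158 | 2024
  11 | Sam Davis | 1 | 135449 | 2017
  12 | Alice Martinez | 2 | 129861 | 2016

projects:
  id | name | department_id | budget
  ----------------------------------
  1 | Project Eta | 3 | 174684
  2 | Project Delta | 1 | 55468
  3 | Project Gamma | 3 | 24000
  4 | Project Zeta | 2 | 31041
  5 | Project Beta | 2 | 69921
SELECT name, department_id FROM employees WHERE department_id IN (SELECT id FROM departments WHERE budget < 83514)

Execution result:
(no rows)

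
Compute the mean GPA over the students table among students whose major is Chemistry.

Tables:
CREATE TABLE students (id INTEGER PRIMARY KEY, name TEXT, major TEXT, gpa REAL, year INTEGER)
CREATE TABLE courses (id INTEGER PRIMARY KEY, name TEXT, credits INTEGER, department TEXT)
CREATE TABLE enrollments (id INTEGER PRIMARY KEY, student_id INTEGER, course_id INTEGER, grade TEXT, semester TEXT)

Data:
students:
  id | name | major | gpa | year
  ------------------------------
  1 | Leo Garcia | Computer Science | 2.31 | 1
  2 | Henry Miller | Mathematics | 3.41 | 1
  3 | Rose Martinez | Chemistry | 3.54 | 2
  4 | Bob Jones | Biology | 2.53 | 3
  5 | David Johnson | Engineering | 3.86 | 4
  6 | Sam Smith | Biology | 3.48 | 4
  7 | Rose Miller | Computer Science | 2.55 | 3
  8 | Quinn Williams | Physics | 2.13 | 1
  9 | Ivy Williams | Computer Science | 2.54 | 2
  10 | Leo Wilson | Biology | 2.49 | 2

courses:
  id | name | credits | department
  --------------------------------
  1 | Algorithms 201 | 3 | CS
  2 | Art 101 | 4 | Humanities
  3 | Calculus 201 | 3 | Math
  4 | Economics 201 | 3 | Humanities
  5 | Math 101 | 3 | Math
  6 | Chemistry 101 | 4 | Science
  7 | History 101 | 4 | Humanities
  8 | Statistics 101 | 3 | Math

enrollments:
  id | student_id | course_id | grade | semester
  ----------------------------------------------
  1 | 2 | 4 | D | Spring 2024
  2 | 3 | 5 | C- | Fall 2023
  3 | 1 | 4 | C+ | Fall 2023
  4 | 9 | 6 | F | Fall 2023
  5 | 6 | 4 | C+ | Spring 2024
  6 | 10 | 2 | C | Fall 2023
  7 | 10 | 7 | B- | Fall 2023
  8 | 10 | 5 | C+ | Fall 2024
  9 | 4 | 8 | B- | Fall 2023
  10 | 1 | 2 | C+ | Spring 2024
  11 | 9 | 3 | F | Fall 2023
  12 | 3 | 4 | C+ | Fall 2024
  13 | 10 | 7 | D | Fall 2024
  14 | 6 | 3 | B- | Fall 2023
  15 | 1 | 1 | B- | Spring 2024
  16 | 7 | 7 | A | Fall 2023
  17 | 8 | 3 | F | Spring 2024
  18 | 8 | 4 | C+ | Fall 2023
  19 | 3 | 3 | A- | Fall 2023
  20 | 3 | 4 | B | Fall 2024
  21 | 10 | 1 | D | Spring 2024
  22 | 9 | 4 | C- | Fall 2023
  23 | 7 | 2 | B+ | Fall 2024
SELECT AVG(gpa) FROM students WHERE major = 'Chemistry'

Execution result:
3.54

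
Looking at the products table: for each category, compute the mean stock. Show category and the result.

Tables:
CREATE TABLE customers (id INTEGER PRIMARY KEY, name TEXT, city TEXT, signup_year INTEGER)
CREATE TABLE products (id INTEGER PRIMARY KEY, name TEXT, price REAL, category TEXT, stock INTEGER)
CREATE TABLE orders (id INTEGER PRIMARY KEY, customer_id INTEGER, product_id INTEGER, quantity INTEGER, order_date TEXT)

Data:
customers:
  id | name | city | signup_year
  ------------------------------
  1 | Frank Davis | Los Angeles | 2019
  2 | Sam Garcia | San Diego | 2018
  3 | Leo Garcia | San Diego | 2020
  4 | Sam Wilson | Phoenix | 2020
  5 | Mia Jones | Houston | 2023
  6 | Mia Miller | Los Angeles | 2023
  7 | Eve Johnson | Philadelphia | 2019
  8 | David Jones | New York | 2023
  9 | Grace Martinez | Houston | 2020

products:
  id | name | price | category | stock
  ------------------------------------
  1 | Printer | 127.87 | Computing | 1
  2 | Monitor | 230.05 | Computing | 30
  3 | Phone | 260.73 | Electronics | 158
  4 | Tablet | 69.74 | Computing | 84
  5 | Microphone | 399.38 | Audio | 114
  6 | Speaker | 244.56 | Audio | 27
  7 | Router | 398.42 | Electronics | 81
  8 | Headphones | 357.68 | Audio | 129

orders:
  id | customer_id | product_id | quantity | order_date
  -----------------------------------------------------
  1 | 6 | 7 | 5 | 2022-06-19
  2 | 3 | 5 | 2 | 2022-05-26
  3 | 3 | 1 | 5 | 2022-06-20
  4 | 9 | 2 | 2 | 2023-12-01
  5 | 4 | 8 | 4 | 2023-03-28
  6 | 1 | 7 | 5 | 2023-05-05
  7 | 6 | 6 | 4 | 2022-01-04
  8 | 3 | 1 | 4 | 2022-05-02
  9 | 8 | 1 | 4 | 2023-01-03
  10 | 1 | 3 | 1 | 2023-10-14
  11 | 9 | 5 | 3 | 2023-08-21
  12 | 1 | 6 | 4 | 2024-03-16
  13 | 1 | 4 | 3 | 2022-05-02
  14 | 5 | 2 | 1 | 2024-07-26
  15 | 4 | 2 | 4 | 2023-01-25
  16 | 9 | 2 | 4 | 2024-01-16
SELECT category, AVG(stock) AS avg_stock FROM products GROUP BY category

Execution result:
category | avg_stock
Audio | 90.00
Computing | 38.33
Electronics | 119.50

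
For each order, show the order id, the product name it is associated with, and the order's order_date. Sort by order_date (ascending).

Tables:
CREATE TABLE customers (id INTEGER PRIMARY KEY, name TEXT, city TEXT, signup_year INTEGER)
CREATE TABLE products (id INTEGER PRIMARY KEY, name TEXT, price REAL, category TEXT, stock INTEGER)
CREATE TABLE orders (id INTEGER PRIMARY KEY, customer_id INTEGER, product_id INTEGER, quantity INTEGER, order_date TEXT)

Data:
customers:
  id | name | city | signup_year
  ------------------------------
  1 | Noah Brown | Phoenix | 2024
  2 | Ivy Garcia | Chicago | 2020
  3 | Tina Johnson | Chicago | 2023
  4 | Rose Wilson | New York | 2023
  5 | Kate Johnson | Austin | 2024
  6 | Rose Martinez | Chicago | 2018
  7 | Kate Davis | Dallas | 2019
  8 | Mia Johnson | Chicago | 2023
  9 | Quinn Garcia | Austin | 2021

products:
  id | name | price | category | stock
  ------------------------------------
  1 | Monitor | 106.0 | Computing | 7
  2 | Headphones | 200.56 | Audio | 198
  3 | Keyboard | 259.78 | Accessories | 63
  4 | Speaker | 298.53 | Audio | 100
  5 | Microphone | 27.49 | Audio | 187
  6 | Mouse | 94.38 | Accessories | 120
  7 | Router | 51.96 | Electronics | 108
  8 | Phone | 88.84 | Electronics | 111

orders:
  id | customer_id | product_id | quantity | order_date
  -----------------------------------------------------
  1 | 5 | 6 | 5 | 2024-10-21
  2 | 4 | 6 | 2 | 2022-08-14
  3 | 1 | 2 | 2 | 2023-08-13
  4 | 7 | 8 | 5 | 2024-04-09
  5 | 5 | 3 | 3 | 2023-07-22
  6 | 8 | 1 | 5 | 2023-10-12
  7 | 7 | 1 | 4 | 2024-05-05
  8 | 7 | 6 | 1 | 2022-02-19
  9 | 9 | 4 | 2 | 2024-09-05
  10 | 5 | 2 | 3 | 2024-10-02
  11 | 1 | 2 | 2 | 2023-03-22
SELECT c.id, p.name AS product, c.order_date FROM orders c JOIN products p ON c.product_id = p.id ORDER BY c.order_date ASC

Execution result:
id | product | order_date
8 | Mouse | 2022-02-19
2 | Mouse | 2022-08-14
11 | Headphones | 2023-03-22
5 | Keyboard | 2023-07-22
3 | Headphones | 2023-08-13
6 | Monitor | 2023-10-12
4 | Phone | 2024-04-09
7 | Monitor | 2024-05-05
9 | Speaker | 2024-09-05
10 | Headphones | 2024-10-02
1 | Mouse | 2024-10-21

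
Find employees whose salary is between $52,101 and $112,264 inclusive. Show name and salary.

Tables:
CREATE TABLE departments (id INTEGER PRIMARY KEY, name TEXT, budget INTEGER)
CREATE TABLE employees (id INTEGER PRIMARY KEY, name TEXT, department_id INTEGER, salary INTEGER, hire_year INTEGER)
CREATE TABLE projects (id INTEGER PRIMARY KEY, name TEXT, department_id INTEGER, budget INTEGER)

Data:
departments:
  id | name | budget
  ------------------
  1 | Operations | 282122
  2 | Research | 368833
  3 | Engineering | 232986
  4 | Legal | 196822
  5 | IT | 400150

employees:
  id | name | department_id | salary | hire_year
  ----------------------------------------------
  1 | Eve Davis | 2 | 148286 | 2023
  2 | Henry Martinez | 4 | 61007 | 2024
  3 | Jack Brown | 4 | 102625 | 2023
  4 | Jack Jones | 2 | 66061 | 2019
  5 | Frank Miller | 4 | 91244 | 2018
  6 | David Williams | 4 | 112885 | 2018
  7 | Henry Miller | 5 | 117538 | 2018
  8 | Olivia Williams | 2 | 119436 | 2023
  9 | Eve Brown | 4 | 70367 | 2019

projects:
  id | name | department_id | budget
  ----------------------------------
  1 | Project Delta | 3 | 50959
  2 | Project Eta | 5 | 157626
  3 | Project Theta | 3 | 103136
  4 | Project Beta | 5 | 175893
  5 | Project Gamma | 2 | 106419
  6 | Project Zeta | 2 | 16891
SELECT name, salary FROM employees WHERE salary BETWEEN 52101 AND 112264

Execution result:
name | salary
Henry Martinez | 61007
Jack Brown | 102625
Jack Jones | 66061
Frank Miller | 91244
Eve Brown | 70367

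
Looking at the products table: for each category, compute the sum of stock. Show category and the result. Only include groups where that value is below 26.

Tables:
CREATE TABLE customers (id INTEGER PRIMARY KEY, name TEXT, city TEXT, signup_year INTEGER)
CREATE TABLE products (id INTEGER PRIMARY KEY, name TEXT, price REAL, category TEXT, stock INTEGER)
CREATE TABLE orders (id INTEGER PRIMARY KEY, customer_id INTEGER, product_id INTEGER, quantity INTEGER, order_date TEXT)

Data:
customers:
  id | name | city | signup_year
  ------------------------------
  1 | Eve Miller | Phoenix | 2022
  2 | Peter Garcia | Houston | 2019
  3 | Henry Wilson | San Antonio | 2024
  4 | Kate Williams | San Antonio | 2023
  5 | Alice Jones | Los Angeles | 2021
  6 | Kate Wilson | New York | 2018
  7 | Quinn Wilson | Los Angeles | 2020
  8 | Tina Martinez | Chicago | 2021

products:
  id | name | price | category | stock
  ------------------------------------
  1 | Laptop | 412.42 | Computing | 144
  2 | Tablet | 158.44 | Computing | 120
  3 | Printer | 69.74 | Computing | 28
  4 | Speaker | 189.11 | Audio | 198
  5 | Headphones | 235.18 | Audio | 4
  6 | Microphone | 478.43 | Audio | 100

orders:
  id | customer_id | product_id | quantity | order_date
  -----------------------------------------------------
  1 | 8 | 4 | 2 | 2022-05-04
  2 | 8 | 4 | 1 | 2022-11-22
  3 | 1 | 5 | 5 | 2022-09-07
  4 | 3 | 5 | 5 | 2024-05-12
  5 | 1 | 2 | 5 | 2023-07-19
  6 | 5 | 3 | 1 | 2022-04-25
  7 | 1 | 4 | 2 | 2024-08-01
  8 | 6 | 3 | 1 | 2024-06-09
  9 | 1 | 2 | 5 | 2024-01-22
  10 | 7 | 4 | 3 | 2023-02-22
SELECT category, SUM(stock) AS sum_stock FROM products GROUP BY category HAVING SUM(stock) < 26

Execution result:
(no rows)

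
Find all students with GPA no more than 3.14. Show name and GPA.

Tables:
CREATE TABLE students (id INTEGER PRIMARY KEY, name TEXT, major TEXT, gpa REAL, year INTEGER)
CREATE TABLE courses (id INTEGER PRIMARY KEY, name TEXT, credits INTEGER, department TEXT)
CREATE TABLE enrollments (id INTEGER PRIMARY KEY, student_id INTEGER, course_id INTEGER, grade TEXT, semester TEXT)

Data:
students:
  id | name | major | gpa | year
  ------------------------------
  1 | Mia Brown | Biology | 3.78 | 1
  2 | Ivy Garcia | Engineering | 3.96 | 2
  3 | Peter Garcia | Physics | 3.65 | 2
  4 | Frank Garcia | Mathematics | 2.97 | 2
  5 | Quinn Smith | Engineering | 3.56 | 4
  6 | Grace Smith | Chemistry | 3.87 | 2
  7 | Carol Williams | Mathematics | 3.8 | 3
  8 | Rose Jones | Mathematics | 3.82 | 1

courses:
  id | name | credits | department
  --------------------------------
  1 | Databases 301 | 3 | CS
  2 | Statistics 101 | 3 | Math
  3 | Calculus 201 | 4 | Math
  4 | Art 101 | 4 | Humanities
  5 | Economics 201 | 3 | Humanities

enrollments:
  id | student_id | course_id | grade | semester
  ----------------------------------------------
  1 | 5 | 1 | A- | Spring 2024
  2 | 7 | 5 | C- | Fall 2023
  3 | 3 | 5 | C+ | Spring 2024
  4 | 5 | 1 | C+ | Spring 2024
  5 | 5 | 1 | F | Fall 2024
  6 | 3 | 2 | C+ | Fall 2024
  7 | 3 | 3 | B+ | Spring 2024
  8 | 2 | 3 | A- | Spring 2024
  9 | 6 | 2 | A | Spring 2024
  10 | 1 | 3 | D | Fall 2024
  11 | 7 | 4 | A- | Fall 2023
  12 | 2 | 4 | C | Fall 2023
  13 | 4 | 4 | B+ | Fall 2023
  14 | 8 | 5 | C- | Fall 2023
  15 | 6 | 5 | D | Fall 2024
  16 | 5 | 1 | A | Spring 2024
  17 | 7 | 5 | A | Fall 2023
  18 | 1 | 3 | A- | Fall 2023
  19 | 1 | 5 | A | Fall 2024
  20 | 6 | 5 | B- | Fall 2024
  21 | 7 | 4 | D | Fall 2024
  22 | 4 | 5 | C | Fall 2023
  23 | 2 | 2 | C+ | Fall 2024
SELECT name, gpa FROM students WHERE gpa <= 3.14

Execution result:
name | gpa
Frank Garcia | 2.97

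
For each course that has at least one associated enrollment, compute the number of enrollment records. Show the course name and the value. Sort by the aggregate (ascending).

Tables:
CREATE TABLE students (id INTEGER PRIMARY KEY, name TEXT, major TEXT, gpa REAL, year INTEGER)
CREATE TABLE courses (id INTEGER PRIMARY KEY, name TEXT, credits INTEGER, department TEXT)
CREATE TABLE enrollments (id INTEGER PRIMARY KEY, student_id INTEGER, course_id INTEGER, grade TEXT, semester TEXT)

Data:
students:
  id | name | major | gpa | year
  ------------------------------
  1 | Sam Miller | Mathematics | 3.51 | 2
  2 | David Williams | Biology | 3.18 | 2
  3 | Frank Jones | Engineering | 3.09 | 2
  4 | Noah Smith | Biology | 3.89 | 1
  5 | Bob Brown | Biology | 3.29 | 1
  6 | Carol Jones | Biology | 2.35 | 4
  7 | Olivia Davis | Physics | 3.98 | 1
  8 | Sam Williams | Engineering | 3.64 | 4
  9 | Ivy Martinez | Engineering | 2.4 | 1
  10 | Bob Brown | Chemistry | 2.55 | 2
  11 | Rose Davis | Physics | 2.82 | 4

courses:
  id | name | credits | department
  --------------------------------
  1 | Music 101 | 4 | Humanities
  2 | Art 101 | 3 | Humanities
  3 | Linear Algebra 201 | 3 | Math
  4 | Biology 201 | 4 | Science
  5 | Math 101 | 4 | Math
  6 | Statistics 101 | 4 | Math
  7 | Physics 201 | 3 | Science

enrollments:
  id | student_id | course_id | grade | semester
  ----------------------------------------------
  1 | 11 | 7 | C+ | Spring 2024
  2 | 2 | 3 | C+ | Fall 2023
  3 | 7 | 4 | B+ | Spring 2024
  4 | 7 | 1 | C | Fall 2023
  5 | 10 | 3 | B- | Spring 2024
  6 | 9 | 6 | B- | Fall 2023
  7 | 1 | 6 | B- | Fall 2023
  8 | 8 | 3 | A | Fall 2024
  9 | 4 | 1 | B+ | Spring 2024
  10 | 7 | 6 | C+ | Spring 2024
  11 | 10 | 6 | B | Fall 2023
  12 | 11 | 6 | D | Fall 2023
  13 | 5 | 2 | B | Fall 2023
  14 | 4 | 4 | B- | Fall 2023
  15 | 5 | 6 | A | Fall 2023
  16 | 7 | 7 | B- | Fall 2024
SELECT p.name, COUNT(*) AS n FROM enrollments c JOIN courses p ON c.course_id = p.id GROUP BY p.id, p.name ORDER BY n ASC

Execution result:
name | n
Art 101 | 1
Music 101 | 2
Biology 201 | 2
Physics 201 | 2
Linear Algebra 201 | 3
Statistics 101 | 6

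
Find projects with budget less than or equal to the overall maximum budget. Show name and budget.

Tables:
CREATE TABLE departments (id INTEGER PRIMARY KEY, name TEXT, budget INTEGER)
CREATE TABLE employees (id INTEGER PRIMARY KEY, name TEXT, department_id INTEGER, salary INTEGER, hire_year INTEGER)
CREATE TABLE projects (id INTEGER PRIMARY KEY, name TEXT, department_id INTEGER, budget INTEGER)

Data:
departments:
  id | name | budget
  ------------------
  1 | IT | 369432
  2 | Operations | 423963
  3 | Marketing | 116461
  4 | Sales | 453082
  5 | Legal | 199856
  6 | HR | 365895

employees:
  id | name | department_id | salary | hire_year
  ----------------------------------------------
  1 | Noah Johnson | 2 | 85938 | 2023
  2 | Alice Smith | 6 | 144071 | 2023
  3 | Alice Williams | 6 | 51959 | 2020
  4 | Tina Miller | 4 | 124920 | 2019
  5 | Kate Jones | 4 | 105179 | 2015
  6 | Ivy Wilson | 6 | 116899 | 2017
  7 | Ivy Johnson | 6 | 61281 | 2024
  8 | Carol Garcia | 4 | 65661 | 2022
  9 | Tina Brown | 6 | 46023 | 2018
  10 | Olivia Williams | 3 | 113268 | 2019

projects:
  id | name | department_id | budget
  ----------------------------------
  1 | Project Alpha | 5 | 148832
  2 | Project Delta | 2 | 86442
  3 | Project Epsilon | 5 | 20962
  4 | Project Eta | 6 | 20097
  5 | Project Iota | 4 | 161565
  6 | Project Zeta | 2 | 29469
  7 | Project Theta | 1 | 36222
SELECT name, budget FROM projects WHERE budget <= (SELECT MAX(budget) FROM projects)

Execution result:
name | budget
Project Alpha | 148832
Project Delta | 86442
Project Epsilon | 20962
Project Eta | 20097
Project Iota | 161565
Project Zeta | 29469
Project Theta | 36222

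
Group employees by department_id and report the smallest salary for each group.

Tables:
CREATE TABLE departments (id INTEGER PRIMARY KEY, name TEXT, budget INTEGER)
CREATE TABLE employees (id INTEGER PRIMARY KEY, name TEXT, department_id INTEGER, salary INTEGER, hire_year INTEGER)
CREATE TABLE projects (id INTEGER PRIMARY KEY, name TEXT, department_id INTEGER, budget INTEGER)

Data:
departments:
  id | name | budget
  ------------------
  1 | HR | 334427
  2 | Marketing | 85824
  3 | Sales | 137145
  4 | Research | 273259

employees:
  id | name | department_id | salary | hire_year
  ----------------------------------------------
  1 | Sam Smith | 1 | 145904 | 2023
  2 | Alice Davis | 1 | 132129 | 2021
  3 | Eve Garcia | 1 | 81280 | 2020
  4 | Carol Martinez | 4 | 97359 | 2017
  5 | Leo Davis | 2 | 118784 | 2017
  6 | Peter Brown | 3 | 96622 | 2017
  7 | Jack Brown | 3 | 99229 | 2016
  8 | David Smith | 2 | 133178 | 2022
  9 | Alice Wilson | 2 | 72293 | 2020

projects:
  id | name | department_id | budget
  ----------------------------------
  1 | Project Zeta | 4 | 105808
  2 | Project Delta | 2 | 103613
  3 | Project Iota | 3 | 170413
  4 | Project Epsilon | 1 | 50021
SELECT department_id, MIN(salary) AS min_salary FROM employees GROUP BY department_id

Execution result:
department_id | min_salary
1 | 81280
2 | 72293
3 | 96622
4 | 97359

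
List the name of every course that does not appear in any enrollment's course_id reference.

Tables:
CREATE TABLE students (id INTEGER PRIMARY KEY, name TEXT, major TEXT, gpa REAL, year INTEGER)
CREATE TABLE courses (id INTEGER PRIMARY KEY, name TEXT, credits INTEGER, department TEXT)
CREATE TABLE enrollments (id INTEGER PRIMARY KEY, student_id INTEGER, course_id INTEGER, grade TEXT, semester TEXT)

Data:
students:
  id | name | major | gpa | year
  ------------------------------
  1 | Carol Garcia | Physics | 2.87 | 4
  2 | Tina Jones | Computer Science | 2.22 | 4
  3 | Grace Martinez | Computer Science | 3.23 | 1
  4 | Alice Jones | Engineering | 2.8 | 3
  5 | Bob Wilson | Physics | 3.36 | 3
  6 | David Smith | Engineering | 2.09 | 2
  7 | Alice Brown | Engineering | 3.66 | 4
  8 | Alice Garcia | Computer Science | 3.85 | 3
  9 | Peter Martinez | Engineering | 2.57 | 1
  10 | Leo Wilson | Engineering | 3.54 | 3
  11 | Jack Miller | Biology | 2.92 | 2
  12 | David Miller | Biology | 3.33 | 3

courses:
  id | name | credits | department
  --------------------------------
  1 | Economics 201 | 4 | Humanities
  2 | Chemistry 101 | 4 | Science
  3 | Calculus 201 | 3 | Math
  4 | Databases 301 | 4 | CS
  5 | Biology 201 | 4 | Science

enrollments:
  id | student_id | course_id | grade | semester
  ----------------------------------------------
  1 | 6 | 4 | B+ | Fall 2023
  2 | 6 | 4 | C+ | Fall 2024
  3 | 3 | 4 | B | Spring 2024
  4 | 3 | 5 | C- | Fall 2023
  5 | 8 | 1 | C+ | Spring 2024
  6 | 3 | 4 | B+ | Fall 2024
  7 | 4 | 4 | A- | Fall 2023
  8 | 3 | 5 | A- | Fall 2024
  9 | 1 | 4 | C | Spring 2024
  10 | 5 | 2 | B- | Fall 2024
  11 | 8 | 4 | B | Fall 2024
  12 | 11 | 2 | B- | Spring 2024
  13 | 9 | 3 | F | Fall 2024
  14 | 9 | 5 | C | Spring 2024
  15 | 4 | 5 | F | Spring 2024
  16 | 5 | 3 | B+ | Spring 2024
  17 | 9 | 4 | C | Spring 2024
SELECT p.name FROM courses p LEFT JOIN enrollments c ON c.course_id = p.id WHERE c.id IS NULL

Execution result:
(no rows)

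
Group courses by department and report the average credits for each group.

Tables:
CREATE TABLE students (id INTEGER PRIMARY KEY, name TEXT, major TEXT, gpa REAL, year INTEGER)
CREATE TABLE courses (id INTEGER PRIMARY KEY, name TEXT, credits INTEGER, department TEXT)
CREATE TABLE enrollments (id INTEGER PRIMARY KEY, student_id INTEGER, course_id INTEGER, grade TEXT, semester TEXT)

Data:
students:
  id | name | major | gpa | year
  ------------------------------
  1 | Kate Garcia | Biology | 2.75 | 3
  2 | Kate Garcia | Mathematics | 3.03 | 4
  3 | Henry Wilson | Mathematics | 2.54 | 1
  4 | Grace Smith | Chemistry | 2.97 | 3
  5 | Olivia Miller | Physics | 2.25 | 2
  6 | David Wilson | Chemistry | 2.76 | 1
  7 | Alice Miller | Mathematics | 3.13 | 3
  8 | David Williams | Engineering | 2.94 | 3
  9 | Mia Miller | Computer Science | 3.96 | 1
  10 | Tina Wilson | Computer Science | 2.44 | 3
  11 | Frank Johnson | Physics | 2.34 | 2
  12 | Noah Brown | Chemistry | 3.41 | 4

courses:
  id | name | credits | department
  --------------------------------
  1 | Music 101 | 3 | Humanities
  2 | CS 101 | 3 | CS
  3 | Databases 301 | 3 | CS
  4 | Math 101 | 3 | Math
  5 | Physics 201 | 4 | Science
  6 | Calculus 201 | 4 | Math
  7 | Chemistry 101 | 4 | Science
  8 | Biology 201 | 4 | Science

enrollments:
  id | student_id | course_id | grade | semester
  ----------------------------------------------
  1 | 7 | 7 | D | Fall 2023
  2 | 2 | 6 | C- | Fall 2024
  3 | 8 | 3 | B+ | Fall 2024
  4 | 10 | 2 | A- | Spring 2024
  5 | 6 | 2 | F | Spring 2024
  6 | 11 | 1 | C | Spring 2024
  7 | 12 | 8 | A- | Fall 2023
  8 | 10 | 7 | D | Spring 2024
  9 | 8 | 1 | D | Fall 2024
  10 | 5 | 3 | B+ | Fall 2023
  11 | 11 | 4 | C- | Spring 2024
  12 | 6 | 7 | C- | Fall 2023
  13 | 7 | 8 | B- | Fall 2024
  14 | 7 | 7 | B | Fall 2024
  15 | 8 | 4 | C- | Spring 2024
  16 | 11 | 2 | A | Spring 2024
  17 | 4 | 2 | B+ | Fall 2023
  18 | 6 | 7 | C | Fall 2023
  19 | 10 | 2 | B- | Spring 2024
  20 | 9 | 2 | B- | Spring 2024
SELECT department, AVG(credits) AS avg_credits FROM courses GROUP BY department

Execution result:
department | avg_credits
CS | 3.00
Humanities | 3.00
Math | 3.50
Science | 4.00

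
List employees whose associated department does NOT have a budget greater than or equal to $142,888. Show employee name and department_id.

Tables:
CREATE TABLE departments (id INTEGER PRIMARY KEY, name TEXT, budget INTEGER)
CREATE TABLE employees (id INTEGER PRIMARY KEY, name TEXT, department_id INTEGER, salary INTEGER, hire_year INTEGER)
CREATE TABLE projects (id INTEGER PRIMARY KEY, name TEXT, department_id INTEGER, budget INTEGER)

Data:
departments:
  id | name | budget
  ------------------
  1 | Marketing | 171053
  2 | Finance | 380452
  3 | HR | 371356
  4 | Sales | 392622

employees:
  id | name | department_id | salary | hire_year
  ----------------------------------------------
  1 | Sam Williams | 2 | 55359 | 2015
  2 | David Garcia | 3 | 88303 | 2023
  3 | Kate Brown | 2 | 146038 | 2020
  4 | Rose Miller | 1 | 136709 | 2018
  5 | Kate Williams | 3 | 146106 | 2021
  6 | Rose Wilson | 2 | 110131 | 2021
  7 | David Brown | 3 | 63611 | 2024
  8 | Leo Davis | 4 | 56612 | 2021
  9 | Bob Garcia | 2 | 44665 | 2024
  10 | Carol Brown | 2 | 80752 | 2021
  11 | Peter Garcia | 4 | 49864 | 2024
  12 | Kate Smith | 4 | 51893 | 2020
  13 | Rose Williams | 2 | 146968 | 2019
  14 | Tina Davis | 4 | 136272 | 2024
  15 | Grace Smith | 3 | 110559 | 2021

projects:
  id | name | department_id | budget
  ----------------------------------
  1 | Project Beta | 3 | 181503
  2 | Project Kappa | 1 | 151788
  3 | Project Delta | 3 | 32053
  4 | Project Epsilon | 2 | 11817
SELECT name, department_id FROM employees WHERE department_id NOT IN (SELECT id FROM departments WHERE budget >= 142888)

Execution result:
(no rows)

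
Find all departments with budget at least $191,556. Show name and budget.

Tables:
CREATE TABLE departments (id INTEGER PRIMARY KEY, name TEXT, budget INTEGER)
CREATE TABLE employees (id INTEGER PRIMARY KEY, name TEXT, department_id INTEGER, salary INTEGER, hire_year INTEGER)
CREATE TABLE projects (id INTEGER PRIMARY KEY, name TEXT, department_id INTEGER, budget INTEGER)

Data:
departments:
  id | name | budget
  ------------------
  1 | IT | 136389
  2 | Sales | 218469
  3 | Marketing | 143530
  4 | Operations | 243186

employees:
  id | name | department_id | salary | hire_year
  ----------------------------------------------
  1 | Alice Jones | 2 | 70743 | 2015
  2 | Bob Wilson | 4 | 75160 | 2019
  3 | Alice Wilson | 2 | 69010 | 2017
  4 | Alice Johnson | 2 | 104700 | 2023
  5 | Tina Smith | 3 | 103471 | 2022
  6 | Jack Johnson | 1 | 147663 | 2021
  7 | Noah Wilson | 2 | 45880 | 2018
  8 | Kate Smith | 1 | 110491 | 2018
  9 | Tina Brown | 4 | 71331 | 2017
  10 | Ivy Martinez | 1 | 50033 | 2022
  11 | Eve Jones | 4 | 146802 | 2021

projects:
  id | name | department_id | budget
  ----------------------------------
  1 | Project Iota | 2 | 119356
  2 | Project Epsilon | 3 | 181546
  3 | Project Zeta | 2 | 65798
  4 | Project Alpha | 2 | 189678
SELECT name, budget FROM departments WHERE budget >= 191556

Execution result:
name | budget
Sales | 218469
Operations | 243186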